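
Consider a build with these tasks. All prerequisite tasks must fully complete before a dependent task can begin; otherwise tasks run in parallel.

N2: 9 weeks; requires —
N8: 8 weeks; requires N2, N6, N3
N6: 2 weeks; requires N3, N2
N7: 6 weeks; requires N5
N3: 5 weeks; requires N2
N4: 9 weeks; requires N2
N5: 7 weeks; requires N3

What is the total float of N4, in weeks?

9

N2→N3→N5→N7 = 9+5+7+6 = 27 sets the makespan at 27 weeks.
Longest path through N4: 18 weeks (earliest finish 18, latest finish 27).
So N4 can slip 27 − 18 = 9 weeks.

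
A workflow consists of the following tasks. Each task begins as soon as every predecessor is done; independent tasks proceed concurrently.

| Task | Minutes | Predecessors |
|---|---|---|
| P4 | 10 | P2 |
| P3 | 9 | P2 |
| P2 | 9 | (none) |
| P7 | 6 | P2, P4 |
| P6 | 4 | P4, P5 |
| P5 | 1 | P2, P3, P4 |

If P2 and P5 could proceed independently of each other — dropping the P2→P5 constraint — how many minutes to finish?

25

Before: longest chain P2→P4→P7 = 9+10+6 = 25, finish 25.
Dropping P2→P5 doesn't change P5's earliest start (19); another predecessor still binds.
After: P2→P4→P7 = 9+10+6 = 25 → 25 minutes.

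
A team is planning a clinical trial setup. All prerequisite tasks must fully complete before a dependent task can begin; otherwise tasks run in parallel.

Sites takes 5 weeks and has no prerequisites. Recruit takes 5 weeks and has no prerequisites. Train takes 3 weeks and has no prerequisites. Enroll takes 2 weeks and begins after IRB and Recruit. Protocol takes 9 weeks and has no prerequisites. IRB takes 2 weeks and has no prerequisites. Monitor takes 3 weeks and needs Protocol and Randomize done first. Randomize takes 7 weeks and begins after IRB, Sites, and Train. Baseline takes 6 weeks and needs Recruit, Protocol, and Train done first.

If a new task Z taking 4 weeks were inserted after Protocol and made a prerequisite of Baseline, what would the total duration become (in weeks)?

19

Originally the schedule takes 15 weeks.
With Z inserted, Baseline now waits for max(Recruit, Protocol, Train, Z).
New critical path: Protocol→Z→Baseline = 9+4+6 = 19 ⇒ 19 weeks.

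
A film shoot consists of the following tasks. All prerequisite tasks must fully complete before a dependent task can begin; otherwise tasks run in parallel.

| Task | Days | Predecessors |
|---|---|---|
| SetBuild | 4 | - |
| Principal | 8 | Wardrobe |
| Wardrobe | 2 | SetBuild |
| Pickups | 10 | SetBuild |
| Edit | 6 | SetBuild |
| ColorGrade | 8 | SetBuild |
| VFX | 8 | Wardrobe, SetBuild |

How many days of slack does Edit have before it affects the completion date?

Critical path: SetBuild→Wardrobe→Principal = 4+2+8 = 14, so the finish is 14 days.
Edit finishes as early as 10 and must finish by 14.
Float = 14 − 10 = 4.

4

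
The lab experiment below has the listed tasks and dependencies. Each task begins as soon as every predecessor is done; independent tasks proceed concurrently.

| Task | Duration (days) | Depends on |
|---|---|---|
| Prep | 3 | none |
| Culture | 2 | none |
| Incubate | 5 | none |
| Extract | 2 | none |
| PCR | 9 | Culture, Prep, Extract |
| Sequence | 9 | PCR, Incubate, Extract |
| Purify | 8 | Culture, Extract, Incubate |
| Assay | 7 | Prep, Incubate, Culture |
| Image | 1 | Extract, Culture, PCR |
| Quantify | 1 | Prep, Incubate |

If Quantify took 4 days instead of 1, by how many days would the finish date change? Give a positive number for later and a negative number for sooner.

The binding path is Prep→PCR→Sequence = 3+9+9 = 21; finish at 21 days.
Quantify is off the critical path — its longest chain is 6 days, giving 15 of slack.
The critical path is still Prep→PCR→Sequence; finish is now 21 days.
Change in finish: 21 − 21 = +0 days.

0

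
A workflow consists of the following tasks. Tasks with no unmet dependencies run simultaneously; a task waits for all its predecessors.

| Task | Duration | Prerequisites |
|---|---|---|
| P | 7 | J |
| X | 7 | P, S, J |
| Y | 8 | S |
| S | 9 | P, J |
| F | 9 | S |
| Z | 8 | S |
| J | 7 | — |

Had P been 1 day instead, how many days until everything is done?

26

Critical path before the change: J→P→S→F = 7+7+9+9 = 32 giving 32 days.
P lies on that path, so at 1 day the path becomes 26 days.
That remains the longest chain; total 26 days.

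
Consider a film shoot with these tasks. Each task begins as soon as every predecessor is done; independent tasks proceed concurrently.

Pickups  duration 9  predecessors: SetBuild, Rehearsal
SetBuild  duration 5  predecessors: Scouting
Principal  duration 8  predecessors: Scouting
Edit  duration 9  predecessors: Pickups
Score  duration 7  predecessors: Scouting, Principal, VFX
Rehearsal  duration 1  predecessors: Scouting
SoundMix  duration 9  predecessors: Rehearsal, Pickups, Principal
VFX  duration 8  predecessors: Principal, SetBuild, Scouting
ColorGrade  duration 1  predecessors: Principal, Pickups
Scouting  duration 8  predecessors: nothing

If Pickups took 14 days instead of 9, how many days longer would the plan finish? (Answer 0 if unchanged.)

5

As given, the longest chain is Scouting→SetBuild→Pickups→Edit = 8+5+9+9 = 31, so the finish is 31 days.
Since Pickups is critical, the +5 change carries straight to that chain (now 36 days).
That remains the longest chain; total 36 days.
Change in finish: 36 − 31 = +5 days.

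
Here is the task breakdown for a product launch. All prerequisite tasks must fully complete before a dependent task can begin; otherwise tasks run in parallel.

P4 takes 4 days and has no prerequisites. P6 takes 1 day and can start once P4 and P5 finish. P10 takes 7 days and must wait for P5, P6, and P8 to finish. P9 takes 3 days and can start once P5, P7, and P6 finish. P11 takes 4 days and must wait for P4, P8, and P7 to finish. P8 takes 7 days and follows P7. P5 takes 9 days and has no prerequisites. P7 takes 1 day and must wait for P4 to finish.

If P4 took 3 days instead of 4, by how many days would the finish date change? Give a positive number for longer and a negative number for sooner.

-1

Critical path before the change: P4→P7→P8→P10 = 4+1+7+7 = 19 giving 19 days.
P4 is on the critical path; changing it to 3 makes that path 18 days.
That remains the longest chain; total 18 days.
Change in finish: 18 − 19 = -1 days.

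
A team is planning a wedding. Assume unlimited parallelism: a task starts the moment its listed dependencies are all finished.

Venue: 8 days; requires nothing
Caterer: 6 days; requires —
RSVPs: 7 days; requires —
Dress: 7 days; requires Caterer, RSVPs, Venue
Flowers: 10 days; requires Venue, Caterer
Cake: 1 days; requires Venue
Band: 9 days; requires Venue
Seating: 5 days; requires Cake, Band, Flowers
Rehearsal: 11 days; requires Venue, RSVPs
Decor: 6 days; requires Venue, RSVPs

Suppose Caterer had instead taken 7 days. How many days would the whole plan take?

As given, the longest chain is Venue→Flowers→Seating = 8+10+5 = 23, so the finish is 23 days.
Caterer is off the critical path — its longest chain is 21 days, giving 2 of slack.
That remains the longest chain; total 23 days.

23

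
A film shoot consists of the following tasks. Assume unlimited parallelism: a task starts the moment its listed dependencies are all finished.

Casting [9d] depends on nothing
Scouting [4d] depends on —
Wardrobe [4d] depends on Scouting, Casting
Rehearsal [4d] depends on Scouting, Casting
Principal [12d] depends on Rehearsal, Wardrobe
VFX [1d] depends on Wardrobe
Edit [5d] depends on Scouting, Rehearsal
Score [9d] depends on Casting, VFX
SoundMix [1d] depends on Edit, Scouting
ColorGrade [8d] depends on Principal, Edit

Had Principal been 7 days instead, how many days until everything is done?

28

As given, the longest chain is Casting→Wardrobe→Principal→ColorGrade = 9+4+12+8 = 33, so the finish is 33 days.
Principal is on the critical path; changing it to 7 makes that path 28 days.
No other chain overtakes it, so the finish is 28 days.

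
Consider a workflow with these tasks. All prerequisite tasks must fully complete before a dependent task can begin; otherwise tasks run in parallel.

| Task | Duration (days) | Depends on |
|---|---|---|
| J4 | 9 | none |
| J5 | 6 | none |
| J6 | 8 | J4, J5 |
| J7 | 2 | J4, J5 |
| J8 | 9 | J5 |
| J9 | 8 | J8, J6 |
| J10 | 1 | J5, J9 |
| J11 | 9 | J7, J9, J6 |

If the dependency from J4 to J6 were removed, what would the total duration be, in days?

Before: longest chain J4→J6→J9→J11 = 9+8+8+9 = 34, finish 34.
Without J4→J6, J6's earliest start moves from 9 to 6.
New critical path: J5→J8→J9→J11 = 6+9+8+9 = 32 ⇒ 32 days.

32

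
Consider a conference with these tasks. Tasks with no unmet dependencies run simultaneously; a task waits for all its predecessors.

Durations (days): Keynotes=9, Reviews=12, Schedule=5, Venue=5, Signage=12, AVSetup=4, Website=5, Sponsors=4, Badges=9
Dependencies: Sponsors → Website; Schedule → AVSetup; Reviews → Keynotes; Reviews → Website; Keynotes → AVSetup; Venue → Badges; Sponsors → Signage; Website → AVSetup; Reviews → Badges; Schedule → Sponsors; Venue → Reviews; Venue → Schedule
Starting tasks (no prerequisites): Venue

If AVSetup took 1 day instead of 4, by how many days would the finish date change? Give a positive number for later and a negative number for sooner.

Critical path before the change: Venue→Reviews→Keynotes→AVSetup = 5+12+9+4 = 30 giving 30 days.
AVSetup lies on that path, so at 1 day the path becomes 27 days.
The critical path is still Venue→Reviews→Keynotes→AVSetup; finish is now 27 days.
Change in finish: 27 − 30 = -3 days.

-3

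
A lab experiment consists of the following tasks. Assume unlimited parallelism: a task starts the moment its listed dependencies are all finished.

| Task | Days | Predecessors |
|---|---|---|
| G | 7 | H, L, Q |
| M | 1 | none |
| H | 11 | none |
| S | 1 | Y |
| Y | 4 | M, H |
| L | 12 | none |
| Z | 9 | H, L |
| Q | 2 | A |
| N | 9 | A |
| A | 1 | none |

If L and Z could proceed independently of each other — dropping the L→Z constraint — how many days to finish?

Original critical path: L→Z = 12+9 = 21 ⇒ 21 days.
Without L→Z, Z's earliest start moves from 12 to 11.
New critical path: H→Z = 11+9 = 20 ⇒ 20 days.

20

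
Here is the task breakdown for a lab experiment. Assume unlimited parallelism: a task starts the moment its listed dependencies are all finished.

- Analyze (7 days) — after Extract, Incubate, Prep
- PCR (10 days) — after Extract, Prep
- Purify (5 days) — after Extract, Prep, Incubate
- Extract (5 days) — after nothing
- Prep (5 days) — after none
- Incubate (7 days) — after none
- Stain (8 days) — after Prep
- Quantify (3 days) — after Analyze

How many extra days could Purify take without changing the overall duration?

5

The longest chain is Incubate→Analyze→Quantify = 7+7+3 = 17; overall finish 17 days.
The longest chain containing Purify totals 12 days.
Float = 17 − 12 = 5.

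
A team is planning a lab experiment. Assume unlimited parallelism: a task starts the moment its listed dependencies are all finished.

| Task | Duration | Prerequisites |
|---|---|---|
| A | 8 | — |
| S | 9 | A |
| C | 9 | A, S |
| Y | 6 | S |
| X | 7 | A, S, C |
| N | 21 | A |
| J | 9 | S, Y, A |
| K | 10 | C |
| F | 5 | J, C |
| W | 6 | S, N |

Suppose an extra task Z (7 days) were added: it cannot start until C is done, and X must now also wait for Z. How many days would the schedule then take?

40

Originally the schedule takes 37 days.
With Z inserted, X now waits for max(A, S, C, Z).
New critical path: A→S→C→Z→X = 8+9+9+7+7 = 40 ⇒ 40 days.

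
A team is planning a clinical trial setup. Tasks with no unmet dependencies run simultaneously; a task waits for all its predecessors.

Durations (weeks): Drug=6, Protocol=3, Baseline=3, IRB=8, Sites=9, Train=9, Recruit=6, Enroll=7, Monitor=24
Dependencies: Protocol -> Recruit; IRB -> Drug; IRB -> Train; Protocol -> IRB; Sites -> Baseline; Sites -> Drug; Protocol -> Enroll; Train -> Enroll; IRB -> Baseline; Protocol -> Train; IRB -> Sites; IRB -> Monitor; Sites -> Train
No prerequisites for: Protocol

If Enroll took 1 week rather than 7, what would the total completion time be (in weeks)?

35

Baseline: Protocol→IRB→Sites→Train→Enroll = 3+8+9+9+7 = 36 → 36 weeks.
Since Enroll is critical, the -6 change carries straight to that chain (now 30 weeks).
Now Protocol→IRB→Monitor = 3+8+24 = 35 is longest, so the finish becomes 35 weeks.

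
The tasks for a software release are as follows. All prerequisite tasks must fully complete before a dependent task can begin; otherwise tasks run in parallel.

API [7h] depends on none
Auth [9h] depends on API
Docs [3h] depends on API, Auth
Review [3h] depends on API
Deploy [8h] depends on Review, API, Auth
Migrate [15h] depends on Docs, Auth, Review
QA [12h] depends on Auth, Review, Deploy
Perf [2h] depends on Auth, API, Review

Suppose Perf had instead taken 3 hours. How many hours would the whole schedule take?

Critical path before the change: API→Auth→Deploy→QA = 7+9+8+12 = 36 giving 36 hours.
Perf is off the critical path — its longest chain is 18 hours, giving 18 of slack.
No other chain overtakes it, so the finish is 36 hours.

36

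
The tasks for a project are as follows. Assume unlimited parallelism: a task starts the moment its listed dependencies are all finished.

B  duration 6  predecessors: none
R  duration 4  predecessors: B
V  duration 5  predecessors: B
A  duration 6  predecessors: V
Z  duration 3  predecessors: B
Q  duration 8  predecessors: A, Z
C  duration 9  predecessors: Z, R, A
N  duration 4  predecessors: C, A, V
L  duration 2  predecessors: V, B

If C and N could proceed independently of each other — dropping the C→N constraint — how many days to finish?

26

With the dependency in place, B→V→A→C→N = 6+5+6+9+4 = 30 sets the finish at 30 days.
Without C→N, N's earliest start moves from 26 to 17.
After: B→V→A→C = 6+5+6+9 = 26 → 26 days.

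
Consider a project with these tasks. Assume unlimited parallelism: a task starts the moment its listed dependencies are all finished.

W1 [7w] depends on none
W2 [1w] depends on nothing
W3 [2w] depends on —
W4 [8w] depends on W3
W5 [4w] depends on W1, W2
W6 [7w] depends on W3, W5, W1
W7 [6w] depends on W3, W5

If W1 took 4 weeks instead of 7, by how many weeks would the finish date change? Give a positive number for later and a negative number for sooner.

As given, the longest chain is W1→W5→W6 = 7+4+7 = 18, so the finish is 18 weeks.
Since W1 is critical, the -3 change carries straight to that chain (now 15 weeks).
No other chain overtakes it, so the finish is 15 weeks.
Change in finish: 15 − 18 = -3 weeks.

-3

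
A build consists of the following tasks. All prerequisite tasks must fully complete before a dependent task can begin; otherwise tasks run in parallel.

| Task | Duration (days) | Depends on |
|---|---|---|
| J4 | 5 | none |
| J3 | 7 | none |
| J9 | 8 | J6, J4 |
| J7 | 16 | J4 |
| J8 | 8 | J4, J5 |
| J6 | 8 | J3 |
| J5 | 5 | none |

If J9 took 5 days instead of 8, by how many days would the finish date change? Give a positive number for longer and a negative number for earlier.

The binding path is J3→J6→J9 = 7+8+8 = 23; finish at 23 days.
J9 lies on that path, so at 5 days the path becomes 20 days.
New critical path: J4→J7 = 5+16 = 21 ⇒ 21 days.
Change in finish: 21 − 23 = -2 days.

-2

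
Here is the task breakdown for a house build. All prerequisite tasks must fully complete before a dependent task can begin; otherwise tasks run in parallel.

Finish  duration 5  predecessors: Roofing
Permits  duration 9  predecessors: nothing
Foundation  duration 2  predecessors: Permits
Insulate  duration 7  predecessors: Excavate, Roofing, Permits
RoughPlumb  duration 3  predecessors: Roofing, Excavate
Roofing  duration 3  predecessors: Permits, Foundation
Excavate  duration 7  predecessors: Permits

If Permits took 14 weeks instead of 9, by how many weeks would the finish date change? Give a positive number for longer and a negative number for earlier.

5

Critical path before the change: Permits→Excavate→Insulate = 9+7+7 = 23 giving 23 weeks.
Permits lies on that path, so at 14 weeks the path becomes 28 weeks.
The critical path is still Permits→Excavate→Insulate; finish is now 28 weeks.
Change in finish: 28 − 23 = +5 weeks.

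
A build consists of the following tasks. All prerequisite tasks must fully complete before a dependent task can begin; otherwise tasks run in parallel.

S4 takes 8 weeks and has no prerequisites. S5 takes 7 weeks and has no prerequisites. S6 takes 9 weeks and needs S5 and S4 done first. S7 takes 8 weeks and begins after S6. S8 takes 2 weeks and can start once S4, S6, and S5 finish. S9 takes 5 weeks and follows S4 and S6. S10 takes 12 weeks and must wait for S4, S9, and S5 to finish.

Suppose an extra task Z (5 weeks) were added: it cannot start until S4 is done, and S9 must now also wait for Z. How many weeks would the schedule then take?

34

Originally the schedule takes 34 weeks.
With Z inserted, S9 now waits for max(S4, S6, Z).
New critical path: S4→S6→S9→S10 = 8+9+5+12 = 34 ⇒ 34 weeks.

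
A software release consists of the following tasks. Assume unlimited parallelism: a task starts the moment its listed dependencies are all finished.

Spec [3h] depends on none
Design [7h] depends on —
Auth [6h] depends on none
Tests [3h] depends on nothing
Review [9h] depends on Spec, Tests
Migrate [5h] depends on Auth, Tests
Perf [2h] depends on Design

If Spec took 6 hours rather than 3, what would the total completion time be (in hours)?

15

Critical path before the change: Spec→Review = 3+9 = 12 giving 12 hours.
Spec is on the critical path; changing it to 6 makes that path 15 hours.
No other chain overtakes it, so the finish is 15 hours.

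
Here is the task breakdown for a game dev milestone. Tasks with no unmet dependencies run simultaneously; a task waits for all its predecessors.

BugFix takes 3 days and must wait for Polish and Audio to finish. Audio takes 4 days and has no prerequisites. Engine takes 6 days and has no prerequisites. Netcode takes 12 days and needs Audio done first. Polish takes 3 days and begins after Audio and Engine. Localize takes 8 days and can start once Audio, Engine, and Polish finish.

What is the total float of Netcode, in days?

The longest chain is Engine→Polish→Localize = 6+3+8 = 17; overall finish 17 days.
The longest chain containing Netcode totals 16 days.
Slack of Netcode = 5 − 4 = 1 day.

1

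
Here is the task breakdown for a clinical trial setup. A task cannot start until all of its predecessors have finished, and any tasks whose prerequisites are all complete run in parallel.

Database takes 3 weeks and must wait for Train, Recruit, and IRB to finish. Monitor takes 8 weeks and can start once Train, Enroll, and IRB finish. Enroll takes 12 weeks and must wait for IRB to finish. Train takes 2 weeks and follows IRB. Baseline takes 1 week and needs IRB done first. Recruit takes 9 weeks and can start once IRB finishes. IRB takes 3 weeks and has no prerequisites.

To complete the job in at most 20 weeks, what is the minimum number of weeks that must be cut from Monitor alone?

3

Current finish: 23 weeks; target: 20.
Monitor is on every critical path, so each week cut from Monitor cuts the finish by one (this holds down to a finish of 16).
Need 23 − 20 = 3 weeks off Monitor → Monitor becomes 5 weeks, finish becomes 20.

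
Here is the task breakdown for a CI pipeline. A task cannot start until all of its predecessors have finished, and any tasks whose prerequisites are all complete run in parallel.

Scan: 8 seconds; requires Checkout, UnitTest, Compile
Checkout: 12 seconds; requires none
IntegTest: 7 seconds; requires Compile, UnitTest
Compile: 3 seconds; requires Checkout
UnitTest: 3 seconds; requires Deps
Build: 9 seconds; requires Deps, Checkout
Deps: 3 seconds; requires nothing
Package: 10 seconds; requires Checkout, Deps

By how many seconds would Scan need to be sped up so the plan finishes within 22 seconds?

Current finish: 23 seconds; target: 22.
Scan is on every critical path, so each second cut from Scan cuts the finish by one (this holds down to a finish of 22).
Need 23 − 22 = 1 second off Scan → Scan becomes 7 seconds, finish becomes 22.

1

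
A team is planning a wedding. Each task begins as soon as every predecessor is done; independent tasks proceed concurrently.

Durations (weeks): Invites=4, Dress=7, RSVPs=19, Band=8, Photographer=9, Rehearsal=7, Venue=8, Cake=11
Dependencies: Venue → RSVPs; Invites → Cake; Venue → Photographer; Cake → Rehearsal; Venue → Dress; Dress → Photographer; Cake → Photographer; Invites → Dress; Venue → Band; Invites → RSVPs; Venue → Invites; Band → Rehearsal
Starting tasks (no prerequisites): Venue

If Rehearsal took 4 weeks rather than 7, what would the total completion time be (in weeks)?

32

As given, the longest chain is Venue→Invites→Cake→Photographer = 8+4+11+9 = 32, so the finish is 32 weeks.
Rehearsal has 2 weeks of float (longest path through it is 30).
No other chain overtakes it, so the finish is 32 weeks.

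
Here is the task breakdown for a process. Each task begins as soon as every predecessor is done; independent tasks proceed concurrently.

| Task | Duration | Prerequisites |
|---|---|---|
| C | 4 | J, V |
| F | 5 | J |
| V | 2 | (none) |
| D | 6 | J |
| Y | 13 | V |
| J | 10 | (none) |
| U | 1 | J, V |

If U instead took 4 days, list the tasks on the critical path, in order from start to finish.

The binding path is J→D = 10+6 = 16; finish at 16 days.
The longest path through U is only 11 days, so U has float 5.
No other chain overtakes it, so the finish is 16 days.

J, D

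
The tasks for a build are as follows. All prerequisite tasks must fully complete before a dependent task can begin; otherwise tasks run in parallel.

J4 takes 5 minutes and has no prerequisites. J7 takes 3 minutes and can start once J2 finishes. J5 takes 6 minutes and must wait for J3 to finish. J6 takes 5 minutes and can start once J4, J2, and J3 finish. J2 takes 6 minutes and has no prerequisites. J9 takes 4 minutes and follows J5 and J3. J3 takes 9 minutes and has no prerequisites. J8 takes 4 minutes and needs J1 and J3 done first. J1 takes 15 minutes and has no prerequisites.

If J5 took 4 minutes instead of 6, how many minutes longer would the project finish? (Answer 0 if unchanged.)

Baseline: J3→J5→J9 = 9+6+4 = 19 → 19 minutes.
J5 is on the critical path; changing it to 4 makes that path 17 minutes.
The binding chain switches to J1→J8 = 15+4 = 19; finish 19 minutes.
Change in finish: 19 − 19 = +0 minutes.

0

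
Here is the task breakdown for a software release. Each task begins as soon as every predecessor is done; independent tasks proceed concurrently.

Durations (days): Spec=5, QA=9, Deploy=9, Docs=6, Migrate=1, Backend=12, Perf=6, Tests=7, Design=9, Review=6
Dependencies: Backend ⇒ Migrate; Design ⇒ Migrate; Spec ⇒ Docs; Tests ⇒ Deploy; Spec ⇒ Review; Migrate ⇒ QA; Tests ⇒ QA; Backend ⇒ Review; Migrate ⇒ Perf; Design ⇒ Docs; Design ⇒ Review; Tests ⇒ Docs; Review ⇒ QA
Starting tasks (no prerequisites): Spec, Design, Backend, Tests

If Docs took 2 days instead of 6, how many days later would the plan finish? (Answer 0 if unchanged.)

0

Critical path before the change: Backend→Review→QA = 12+6+9 = 27 giving 27 days.
The longest path through Docs is only 15 days, so Docs has float 12.
That remains the longest chain; total 27 days.
Change in finish: 27 − 27 = +0 days.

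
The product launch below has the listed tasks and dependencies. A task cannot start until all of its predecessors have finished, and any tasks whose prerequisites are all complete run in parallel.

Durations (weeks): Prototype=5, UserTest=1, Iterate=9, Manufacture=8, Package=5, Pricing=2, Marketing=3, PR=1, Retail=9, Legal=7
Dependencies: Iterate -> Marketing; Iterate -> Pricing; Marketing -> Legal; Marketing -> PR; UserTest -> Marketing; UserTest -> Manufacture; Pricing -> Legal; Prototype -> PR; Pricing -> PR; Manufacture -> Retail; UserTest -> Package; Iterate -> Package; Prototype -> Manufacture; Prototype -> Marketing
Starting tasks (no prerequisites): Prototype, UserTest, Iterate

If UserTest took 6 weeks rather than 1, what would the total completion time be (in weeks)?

23

Actual critical path: Prototype→Manufacture→Retail = 5+8+9 = 22 ⇒ 22 weeks.
UserTest has 4 weeks of float (longest path through it is 18).
The binding chain switches to UserTest→Manufacture→Retail = 6+8+9 = 23; finish 23 weeks.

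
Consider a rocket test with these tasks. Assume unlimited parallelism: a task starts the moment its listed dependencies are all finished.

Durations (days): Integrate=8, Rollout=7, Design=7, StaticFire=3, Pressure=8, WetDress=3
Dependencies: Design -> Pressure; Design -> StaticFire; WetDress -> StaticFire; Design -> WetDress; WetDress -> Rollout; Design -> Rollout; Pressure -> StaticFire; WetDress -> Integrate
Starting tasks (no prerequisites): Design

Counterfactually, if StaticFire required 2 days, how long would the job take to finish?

18

As given, the longest chain is Design→Pressure→StaticFire = 7+8+3 = 18, so the finish is 18 days.
StaticFire is on the critical path; changing it to 2 makes that path 17 days.
The binding chain switches to Design→WetDress→Integrate = 7+3+8 = 18; finish 18 days.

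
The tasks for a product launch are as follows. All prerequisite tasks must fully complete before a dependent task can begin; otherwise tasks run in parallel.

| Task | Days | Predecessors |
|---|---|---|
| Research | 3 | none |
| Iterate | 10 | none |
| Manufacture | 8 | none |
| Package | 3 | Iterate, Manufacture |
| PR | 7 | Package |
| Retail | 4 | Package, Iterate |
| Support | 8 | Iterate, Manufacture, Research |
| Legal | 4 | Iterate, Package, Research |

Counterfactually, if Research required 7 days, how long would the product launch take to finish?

As given, the longest chain is Iterate→Package→PR = 10+3+7 = 20, so the finish is 20 days.
Research is off the critical path — its longest chain is 11 days, giving 9 of slack.
No other chain overtakes it, so the finish is 20 days.

20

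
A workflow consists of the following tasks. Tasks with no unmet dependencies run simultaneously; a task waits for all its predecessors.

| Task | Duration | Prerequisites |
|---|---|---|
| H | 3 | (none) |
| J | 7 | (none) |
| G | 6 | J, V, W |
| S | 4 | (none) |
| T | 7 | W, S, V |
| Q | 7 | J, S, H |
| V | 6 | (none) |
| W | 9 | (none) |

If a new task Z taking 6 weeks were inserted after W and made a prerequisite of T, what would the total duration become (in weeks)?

Originally the job takes 16 weeks.
With Z inserted, T now waits for max(W, S, V, Z).
New critical path: W→Z→T = 9+6+7 = 22 ⇒ 22 weeks.

22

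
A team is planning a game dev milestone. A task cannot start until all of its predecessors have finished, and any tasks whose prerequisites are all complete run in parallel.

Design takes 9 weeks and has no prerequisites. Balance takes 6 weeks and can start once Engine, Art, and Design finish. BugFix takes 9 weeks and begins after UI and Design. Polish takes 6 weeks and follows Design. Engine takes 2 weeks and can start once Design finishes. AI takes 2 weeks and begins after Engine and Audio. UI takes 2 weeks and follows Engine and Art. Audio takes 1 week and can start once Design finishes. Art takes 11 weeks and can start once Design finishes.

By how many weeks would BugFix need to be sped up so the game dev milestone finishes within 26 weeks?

Current finish: 31 weeks; target: 26.
BugFix is on every critical path, so each week cut from BugFix cuts the finish by one (this holds down to a finish of 26).
Need 31 − 26 = 5 weeks off BugFix → BugFix becomes 4 weeks, finish becomes 26.

5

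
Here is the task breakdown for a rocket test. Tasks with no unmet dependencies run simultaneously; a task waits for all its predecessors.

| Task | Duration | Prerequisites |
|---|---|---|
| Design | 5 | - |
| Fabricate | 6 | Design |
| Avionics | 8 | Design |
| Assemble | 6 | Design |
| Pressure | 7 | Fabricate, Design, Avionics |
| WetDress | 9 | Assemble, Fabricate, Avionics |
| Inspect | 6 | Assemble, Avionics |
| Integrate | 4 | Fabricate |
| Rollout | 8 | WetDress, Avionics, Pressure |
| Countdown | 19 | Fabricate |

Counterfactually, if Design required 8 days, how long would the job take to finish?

33

Critical path before the change: Design→Fabricate→Countdown = 5+6+19 = 30 giving 30 days.
Since Design is critical, the +3 change carries straight to that chain (now 33 days).
That remains the longest chain; total 33 days.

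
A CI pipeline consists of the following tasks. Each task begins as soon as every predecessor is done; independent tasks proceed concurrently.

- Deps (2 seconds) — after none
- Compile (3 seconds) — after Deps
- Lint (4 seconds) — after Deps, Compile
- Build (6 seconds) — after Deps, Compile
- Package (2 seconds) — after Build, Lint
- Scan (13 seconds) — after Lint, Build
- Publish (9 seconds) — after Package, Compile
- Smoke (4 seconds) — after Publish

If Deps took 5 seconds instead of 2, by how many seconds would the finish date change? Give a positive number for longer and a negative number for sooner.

3

As given, the longest chain is Deps→Compile→Build→Package→Publish→Smoke = 2+3+6+2+9+4 = 26, so the finish is 26 seconds.
Deps lies on that path, so at 5 seconds the path becomes 29 seconds.
No other chain overtakes it, so the finish is 29 seconds.
Change in finish: 29 − 26 = +3 seconds.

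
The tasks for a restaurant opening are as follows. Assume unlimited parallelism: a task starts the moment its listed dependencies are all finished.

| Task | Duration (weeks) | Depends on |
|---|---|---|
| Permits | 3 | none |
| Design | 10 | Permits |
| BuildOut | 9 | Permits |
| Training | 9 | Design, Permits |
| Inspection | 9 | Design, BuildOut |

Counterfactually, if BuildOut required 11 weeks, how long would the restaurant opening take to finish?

Baseline: Permits→Design→Training = 3+10+9 = 22 → 22 weeks.
The longest path through BuildOut is only 21 weeks, so BuildOut has float 1.
New critical path: Permits→BuildOut→Inspection = 3+11+9 = 23 ⇒ 23 weeks.

23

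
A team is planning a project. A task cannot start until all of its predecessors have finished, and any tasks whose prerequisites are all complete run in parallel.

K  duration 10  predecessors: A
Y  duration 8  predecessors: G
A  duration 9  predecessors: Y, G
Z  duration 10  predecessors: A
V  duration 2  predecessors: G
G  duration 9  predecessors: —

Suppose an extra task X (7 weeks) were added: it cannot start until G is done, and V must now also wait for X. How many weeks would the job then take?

36

Originally the job takes 36 weeks.
With X inserted, V now waits for max(G, X).
New critical path: G→Y→A→Z = 9+8+9+10 = 36 ⇒ 36 weeks.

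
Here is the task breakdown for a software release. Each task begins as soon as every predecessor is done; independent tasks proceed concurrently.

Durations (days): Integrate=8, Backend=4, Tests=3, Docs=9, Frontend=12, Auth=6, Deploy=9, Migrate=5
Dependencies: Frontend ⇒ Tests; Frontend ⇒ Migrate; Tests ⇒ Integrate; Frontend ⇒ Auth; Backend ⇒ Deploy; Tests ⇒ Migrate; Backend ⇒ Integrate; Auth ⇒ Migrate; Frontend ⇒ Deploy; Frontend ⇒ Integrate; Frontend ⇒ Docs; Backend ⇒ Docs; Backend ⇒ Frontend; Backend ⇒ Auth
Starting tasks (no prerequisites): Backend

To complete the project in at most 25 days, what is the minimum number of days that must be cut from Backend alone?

Current finish: 27 days; target: 25.
Backend is on every critical path, so each day cut from Backend cuts the finish by one (this holds down to a finish of 24).
Need 27 − 25 = 2 days off Backend → Backend becomes 2 days, finish becomes 25.

2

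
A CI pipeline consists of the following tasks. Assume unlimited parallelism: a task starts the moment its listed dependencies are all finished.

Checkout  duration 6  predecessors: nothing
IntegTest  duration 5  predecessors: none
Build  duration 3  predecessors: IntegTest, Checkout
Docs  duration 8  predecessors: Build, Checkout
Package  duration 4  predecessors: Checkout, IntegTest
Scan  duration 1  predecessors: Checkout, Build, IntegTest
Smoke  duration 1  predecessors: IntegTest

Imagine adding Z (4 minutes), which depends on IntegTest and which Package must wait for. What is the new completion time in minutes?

17

Originally the plan takes 17 minutes.
With Z inserted, Package now waits for max(Checkout, IntegTest, Z).
New critical path: Checkout→Build→Docs = 6+3+8 = 17 ⇒ 17 minutes.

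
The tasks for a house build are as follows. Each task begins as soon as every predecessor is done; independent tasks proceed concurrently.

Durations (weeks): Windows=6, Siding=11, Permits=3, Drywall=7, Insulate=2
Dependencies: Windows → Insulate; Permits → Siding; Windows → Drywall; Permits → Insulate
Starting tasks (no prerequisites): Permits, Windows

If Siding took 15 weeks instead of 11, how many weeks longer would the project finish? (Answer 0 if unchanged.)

Critical path before the change: Permits→Siding = 3+11 = 14 giving 14 weeks.
Siding lies on that path, so at 15 weeks the path becomes 18 weeks.
That remains the longest chain; total 18 weeks.
Change in finish: 18 − 14 = +4 weeks.

4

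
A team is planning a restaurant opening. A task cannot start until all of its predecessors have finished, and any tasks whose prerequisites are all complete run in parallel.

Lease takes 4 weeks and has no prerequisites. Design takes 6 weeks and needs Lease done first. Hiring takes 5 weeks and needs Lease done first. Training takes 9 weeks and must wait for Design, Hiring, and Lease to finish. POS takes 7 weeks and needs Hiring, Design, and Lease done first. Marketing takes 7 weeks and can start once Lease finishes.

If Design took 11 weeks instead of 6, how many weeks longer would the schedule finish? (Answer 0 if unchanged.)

Baseline: Lease→Design→Training = 4+6+9 = 19 → 19 weeks.
Design lies on that path, so at 11 weeks the path becomes 24 weeks.
The critical path is still Lease→Design→Training; finish is now 24 weeks.
Change in finish: 24 − 19 = +5 weeks.

5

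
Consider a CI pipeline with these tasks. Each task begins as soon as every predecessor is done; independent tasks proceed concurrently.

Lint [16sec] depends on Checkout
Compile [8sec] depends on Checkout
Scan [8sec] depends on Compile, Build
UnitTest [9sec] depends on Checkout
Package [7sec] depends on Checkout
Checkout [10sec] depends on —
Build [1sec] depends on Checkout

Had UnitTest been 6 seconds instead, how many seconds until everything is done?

26

Critical path before the change: Checkout→Compile→Scan = 10+8+8 = 26 giving 26 seconds.
UnitTest has 7 seconds of float (longest path through it is 19).
The critical path is still Checkout→Compile→Scan; finish is now 26 seconds.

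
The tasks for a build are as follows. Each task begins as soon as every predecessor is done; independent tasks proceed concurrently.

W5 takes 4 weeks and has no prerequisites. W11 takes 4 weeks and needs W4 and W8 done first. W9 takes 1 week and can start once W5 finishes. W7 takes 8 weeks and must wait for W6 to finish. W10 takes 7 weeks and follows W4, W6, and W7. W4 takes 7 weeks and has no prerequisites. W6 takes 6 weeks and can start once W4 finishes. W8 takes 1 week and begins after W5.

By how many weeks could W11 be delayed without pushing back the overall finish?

17

Critical path: W4→W6→W7→W10 = 7+6+8+7 = 28, so the finish is 28 weeks.
W11 finishes as early as 11 and must finish by 28.
So W11 can slip 28 − 11 = 17 weeks.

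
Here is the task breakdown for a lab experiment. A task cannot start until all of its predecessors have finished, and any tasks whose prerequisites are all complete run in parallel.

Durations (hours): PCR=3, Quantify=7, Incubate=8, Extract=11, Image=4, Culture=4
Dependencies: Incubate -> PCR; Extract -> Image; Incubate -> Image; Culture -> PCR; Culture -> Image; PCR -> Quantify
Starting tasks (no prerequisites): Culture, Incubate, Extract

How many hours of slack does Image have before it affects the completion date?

Critical path: Incubate→PCR→Quantify = 8+3+7 = 18, so the finish is 18 hours.
Longest path through Image: 15 hours (earliest finish 15, latest finish 18).
So Image can slip 18 − 15 = 3 hours.

3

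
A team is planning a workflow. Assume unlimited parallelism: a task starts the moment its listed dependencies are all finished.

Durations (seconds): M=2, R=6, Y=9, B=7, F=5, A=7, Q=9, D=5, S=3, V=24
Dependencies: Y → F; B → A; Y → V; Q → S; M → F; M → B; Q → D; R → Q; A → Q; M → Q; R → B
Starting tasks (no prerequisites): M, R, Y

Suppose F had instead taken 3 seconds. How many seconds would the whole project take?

Actual critical path: R→B→A→Q→D = 6+7+7+9+5 = 34 ⇒ 34 seconds.
The longest path through F is only 14 seconds, so F has float 20.
The critical path is still R→B→A→Q→D; finish is now 34 seconds.

34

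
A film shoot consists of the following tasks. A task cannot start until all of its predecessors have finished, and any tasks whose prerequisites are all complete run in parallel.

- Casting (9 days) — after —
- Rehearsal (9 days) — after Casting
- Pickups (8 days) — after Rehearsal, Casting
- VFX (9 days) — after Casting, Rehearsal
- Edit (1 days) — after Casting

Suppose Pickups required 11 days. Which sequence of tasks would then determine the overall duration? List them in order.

The binding path is Casting→Rehearsal→VFX = 9+9+9 = 27; finish at 27 days.
Pickups has 1 day of float (longest path through it is 26).
The binding chain switches to Casting→Rehearsal→Pickups = 9+9+11 = 29; finish 29 days.

Casting, Rehearsal, Pickups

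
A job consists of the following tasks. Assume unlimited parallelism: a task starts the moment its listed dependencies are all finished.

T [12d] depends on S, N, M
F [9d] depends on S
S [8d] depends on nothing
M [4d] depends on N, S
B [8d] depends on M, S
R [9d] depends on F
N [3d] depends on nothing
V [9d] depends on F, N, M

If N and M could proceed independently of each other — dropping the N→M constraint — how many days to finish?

With the dependency in place, S→F→V = 8+9+9 = 26 sets the finish at 26 days.
Dropping N→M doesn't change M's earliest start (8); another predecessor still binds.
The longest chain is now S→F→V = 8+9+9 = 26, so the job takes 26 days.

26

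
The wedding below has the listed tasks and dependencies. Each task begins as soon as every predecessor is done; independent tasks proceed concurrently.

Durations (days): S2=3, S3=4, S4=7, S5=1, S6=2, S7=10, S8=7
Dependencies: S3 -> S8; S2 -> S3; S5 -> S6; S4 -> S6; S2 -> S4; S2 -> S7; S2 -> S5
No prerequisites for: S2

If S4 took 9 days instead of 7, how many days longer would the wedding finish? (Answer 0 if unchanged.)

The binding path is S2→S3→S8 = 3+4+7 = 14; finish at 14 days.
The longest path through S4 is only 12 days, so S4 has float 2.
The critical path is still S2→S3→S8; finish is now 14 days.
Change in finish: 14 − 14 = +0 days.

0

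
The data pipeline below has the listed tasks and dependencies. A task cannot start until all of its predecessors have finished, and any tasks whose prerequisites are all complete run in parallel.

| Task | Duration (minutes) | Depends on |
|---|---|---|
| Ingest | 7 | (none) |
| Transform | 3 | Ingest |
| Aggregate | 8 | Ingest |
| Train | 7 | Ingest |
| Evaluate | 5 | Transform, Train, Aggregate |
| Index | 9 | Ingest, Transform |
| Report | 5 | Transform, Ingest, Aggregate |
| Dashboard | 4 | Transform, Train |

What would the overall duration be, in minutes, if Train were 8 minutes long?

The binding path is Ingest→Aggregate→Evaluate = 7+8+5 = 20; finish at 20 minutes.
Train has 1 minute of float (longest path through it is 19).
No other chain overtakes it, so the finish is 20 minutes.

20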